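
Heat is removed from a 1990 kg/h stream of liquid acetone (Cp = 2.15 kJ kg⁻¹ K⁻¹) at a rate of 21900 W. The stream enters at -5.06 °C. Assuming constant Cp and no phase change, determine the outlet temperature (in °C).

Q = 21900 W = 78840 kJ/h
ΔT = Q/(ṁ·Cp) = 78840/(1990×2.15) = 18.427 K
T_out = -5.06 − 18.427 = -23.487 °C

T_out = -23.5 °C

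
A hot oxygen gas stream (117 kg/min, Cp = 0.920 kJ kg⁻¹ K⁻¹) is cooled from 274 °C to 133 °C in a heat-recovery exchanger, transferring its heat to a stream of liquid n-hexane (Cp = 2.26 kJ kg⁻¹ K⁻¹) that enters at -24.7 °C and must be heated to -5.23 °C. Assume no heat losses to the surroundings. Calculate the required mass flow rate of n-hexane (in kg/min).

Heat released by hot stream: Q = 117 × 0.920 × (274 − 133) = 15177 kJ/min
Energy balance on cold side (adiabatic exchanger): Q = ṁ_c·Cp_c·(T_c,out − T_c,in)
ṁ_c = 15177 / [2.26 × (-5.23 − -24.7)] = 344.92 kg/min

ṁ_c = 345 kg/min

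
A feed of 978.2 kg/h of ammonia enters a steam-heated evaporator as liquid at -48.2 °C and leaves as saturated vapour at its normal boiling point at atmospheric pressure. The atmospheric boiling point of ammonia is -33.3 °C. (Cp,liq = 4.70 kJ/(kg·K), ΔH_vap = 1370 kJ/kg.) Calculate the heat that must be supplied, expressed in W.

Q = 391000 W

liquid -48.2→-33.3 °C: 70.03 kJ/kg
vaporisation at -33.3 °C: 1370 kJ/kg
Δh = 70.03 + 1370 = 1440 kJ/kg
Q = ṁ·Δh = 978.2 kg/h × 1440 kJ/kg = 1.4086e+06 kJ/h
|Q| = 391.29 kW = 391290 W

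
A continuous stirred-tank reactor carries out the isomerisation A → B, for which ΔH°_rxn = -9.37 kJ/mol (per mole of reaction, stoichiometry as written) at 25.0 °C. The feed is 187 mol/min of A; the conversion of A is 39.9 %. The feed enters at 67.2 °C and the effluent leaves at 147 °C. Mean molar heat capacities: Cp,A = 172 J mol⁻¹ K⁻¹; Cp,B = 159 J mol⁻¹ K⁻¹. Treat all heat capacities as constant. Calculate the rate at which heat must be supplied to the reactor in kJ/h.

Extent of reaction ξ = 0.399 × 187 = 74.613 mol/min
Reaction term: ξ·ΔH°_rxn = 74.613 × -9.37 = -699.12 kJ/min
Sensible, feed 67.2→25 °C: -1357.3 kJ/min
Outlet flows (mol/min): A 112.39, B 74.613
Sensible, products 25→147 °C: 3805.7 kJ/min
Q = ΔH = 1749.2 kJ/min = 29.154 kW
Heat supplied = 104950 kJ/h

Q_in = 105000 kJ/h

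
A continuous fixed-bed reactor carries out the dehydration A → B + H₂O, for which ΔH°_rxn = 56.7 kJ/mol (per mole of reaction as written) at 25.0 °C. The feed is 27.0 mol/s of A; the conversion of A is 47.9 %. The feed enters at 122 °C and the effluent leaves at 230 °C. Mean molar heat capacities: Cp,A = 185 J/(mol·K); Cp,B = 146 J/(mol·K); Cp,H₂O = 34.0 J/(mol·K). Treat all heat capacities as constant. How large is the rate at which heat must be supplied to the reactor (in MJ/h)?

Q_in = 4530 MJ/h

Extent of reaction ξ = 0.479 × 27.0 = 12.933 mol/s
Reaction term: ξ·ΔH°_rxn = 12.933 × 56.7 = 733.3 kJ/s
Sensible, feed 122→25 °C: -484.51 kJ/s
Outlet flows (mol/s): A 14.067, B 12.933, H₂O 12.933
Sensible, products 25→230 °C: 1010.7 kJ/s
Q = ΔH = 1259.5 kJ/s = 1259.5 kW
Heat supplied = 4534.2 MJ/h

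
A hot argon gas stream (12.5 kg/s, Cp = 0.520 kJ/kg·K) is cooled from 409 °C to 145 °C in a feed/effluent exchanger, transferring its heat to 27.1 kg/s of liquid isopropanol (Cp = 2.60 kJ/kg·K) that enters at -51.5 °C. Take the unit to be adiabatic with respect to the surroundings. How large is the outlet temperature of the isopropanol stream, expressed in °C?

T_c,out = -27.1 °C

Heat released by hot stream: Q = 12.5 × 0.520 × (409 − 145) = 1716 kJ/s
Energy balance on cold side (adiabatic exchanger): Q = ṁ_c·Cp_c·(T_c,out − T_c,in)
T_c,out = -51.5 + 1716/(27.1 × 2.60) = -27.146 °C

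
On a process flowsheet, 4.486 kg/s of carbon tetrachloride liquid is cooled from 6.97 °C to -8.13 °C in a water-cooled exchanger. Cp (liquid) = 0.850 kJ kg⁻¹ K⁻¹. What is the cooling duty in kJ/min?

Q_c = 3450 kJ/min

Q = ṁ·Cp·ΔT = 4.486 × 0.850 × (-8.13 − 6.97) = -57.578 kJ/s
Cooling duty = 3454.7 kJ/min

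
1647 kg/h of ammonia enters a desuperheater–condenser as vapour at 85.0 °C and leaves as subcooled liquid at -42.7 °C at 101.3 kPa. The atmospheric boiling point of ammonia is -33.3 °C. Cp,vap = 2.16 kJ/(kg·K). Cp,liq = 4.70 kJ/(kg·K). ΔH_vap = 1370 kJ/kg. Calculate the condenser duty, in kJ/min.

Q_c = 45800 kJ/min

vapour 85.0→-33.3 °C: -255.53 kJ/kg
condensation at -33.3 °C: -1370 kJ/kg
liquid -33.3→-42.7 °C: -44.18 kJ/kg
Δh = -255.53 + -1370 + -44.18 = -1669.7 kJ/kg
Q = ṁ·Δh = 1647 kg/h × -1669.7 kJ/kg = -2.75e+06 kJ/h
|Q| = 763.89 kW = 45833 kJ/min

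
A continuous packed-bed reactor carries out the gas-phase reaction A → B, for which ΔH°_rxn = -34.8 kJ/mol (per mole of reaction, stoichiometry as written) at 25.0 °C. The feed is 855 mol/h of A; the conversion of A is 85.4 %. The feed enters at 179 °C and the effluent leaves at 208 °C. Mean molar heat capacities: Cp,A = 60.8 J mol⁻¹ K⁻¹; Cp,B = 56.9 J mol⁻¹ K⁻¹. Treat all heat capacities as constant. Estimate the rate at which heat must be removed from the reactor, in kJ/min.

Q_out = 407 kJ/min

Extent of reaction ξ = 0.854 × 855 = 730.17 mol/h
Reaction term: ξ·ΔH°_rxn = 730.17 × -34.8 = -25410 kJ/h
Sensible, feed 179→25 °C: -8005.5 kJ/h
Outlet flows (mol/h): A 124.83, B 730.17
Sensible, products 25→208 °C: 8991.9 kJ/h
Q = ΔH = -24424 kJ/h = -6.7843 kW
Heat removed = 407.06 kJ/min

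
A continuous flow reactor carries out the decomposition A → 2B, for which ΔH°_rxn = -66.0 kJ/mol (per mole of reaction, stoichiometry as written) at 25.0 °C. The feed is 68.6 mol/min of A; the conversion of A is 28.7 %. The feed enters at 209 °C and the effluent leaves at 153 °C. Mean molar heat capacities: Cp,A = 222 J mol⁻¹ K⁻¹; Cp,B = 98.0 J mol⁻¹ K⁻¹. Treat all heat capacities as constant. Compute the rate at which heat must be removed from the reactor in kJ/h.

Q_out = 133000 kJ/h

Extent of reaction ξ = 0.287 × 68.6 = 19.688 mol/min
Reaction term: ξ·ΔH°_rxn = 19.688 × -66.0 = -1299.4 kJ/min
Sensible, feed 209→25 °C: -2802.2 kJ/min
Outlet flows (mol/min): A 48.912, B 39.376
Sensible, products 25→153 °C: 1883.8 kJ/min
Q = ΔH = -2217.8 kJ/min = -36.963 kW
Heat removed = 133070 kJ/h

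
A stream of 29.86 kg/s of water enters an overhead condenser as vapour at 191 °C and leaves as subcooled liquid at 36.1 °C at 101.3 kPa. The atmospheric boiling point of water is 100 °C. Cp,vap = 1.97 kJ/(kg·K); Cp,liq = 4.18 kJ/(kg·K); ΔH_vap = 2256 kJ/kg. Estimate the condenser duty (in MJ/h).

Q_c = 290000 MJ/h

vapour 191→100 °C: -179.27 kJ/kg
condensation at 100 °C: -2256 kJ/kg
liquid 100→36.1 °C: -267.1 kJ/kg
Δh = -179.27 + -2256 + -267.1 = -2702.4 kJ/kg
Q = ṁ·Δh = 29.86 kg/s × -2702.4 kJ/kg = -80693 kJ/s
|Q| = 80693 kW = 290490 MJ/h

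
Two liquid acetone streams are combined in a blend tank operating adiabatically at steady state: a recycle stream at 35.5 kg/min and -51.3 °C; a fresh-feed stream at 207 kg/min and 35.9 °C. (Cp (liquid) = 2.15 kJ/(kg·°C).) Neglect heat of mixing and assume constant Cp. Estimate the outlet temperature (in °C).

T_out = 23.1 °C

Energy balance with Q = 0: Σ ṁᵢCp,ᵢ(T_out − Tᵢ) = 0
Σ ṁᵢCp,ᵢTᵢ = 35.5×2.15×-51.3 + 207×2.15×35.9 = 12062
Σ ṁᵢCp,ᵢ = 35.5×2.15 + 207×2.15 = 521.38
T_out = 12062 / 521.38 = 23.135 °C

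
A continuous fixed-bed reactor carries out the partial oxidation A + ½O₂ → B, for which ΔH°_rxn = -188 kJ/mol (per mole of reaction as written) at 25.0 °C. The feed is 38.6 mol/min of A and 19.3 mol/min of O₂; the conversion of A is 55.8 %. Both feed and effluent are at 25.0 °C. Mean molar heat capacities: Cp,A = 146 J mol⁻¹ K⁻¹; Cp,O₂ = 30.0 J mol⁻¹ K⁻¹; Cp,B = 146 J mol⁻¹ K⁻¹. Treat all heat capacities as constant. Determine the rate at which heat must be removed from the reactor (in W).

Q_out = 67500 W

Extent of reaction ξ = 0.558 × 38.6 = 21.539 mol/min
Reaction term: ξ·ΔH°_rxn = 21.539 × -188 = -4049.3 kJ/min
Q = ΔH = -4049.3 kJ/min = -67.488 kW
Heat removed = 67488 W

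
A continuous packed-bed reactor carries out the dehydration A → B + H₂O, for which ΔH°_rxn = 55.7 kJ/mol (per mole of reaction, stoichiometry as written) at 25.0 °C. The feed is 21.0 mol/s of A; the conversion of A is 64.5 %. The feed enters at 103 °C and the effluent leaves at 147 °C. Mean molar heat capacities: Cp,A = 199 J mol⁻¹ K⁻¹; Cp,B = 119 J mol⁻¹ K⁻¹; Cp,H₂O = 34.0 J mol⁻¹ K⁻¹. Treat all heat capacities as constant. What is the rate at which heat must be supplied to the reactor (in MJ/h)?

Q_in = 3100 MJ/h

Extent of reaction ξ = 0.645 × 21.0 = 13.545 mol/s
Reaction term: ξ·ΔH°_rxn = 13.545 × 55.7 = 754.46 kJ/s
Sensible, feed 103→25 °C: -325.96 kJ/s
Outlet flows (mol/s): A 7.455, B 13.545, H₂O 13.545
Sensible, products 25→147 °C: 433.82 kJ/s
Q = ΔH = 862.32 kJ/s = 862.32 kW
Heat supplied = 3104.3 MJ/h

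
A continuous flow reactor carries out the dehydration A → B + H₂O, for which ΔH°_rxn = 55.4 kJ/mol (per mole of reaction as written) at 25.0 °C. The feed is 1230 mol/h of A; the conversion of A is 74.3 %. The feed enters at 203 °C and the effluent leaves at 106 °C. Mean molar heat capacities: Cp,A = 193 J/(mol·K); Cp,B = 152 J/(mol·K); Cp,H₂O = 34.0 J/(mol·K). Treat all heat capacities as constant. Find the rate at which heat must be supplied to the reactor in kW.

Extent of reaction ξ = 0.743 × 1230 = 913.89 mol/h
Reaction term: ξ·ΔH°_rxn = 913.89 × 55.4 = 50630 kJ/h
Sensible, feed 203→25 °C: -42255 kJ/h
Outlet flows (mol/h): A 316.11, B 913.89, H₂O 913.89
Sensible, products 25→106 °C: 18710 kJ/h
Q = ΔH = 27085 kJ/h = 7.5235 kW
Heat supplied = 7.5235 kW

Q_in = 7.52 kW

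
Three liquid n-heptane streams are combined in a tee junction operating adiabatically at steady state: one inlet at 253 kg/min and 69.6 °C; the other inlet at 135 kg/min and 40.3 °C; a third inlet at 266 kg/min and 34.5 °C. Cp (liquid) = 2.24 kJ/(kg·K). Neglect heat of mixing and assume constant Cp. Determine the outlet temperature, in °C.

No heat crosses the boundary, so H_out = H_in.
Σ ṁᵢCp,ᵢTᵢ = 253×2.24×69.6 + 135×2.24×40.3 + 266×2.24×34.5 = 72187
Σ ṁᵢCp,ᵢ = 253×2.24 + 135×2.24 + 266×2.24 = 1465
T_out = 72187 / 1465 = 49.276 °C

T_out = 49.3 °C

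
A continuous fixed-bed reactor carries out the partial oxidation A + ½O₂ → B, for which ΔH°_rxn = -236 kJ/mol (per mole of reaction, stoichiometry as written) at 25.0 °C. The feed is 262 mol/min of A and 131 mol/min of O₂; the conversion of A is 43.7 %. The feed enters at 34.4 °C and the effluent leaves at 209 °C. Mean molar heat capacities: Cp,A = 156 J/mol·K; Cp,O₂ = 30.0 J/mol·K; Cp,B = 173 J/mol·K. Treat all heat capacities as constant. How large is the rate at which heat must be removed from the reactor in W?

Extent of reaction ξ = 0.437 × 262 = 114.49 mol/min
Reaction term: ξ·ΔH°_rxn = 114.49 × -236 = -27021 kJ/min
Sensible, feed 34.4→25 °C: -421.14 kJ/min
Outlet flows (mol/min): A 147.51, O₂ 73.753, B 114.49
Sensible, products 25→209 °C: 8285.7 kJ/min
Q = ΔH = -19156 kJ/min = -319.27 kW
Heat removed = 319270 W

Q_out = 319000 W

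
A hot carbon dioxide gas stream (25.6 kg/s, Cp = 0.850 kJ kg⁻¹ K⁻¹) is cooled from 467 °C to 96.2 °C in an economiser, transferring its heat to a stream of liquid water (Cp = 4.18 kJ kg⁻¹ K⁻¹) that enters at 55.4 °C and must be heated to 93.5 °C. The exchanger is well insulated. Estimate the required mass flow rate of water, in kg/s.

ṁ_c = 50.7 kg/s

Heat released by hot stream: Q = 25.6 × 0.850 × (467 − 96.2) = 8068.6 kJ/s
Energy balance on cold side (adiabatic exchanger): Q = ṁ_c·Cp_c·(T_c,out − T_c,in)
ṁ_c = 8068.6 / [4.18 × (93.5 − 55.4)] = 50.664 kg/s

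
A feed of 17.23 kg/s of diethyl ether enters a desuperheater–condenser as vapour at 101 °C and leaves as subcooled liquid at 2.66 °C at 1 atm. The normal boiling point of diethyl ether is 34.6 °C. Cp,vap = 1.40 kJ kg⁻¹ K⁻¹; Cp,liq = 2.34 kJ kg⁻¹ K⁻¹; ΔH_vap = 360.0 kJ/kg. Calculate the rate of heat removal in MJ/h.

Q_c = 32700 MJ/h

vapour 101→34.6 °C: -92.96 kJ/kg
condensation at 34.6 °C: -360 kJ/kg
liquid 34.6→2.66 °C: -74.74 kJ/kg
Δh = -92.96 + -360 + -74.74 = -527.7 kJ/kg
Q = ṁ·Δh = 17.23 kg/s × -527.7 kJ/kg = -9092.3 kJ/s
|Q| = 9092.3 kW = 32732 MJ/h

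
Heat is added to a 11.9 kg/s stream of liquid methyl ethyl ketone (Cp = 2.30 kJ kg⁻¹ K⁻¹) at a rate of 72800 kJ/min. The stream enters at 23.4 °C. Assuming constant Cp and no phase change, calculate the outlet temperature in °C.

Q = 72800 kJ/min = 1213.3 kJ/s
ΔT = Q/(ṁ·Cp) = 1213.3/(11.9×2.30) = 44.331 K
T_out = 23.4 + 44.331 = 67.731 °C

T_out = 67.7 °C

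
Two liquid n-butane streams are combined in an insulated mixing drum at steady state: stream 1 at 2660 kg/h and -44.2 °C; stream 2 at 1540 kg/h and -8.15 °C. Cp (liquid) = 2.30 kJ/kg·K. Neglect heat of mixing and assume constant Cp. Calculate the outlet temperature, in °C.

No heat crosses the boundary, so H_out = H_in.
Σ ṁᵢCp,ᵢTᵢ = 2660×2.30×-44.2 + 1540×2.30×-8.15 = -299280
Σ ṁᵢCp,ᵢ = 2660×2.30 + 1540×2.30 = 9660
T_out = -299280 / 9660 = -30.982 °C

T_out = -31.0 °C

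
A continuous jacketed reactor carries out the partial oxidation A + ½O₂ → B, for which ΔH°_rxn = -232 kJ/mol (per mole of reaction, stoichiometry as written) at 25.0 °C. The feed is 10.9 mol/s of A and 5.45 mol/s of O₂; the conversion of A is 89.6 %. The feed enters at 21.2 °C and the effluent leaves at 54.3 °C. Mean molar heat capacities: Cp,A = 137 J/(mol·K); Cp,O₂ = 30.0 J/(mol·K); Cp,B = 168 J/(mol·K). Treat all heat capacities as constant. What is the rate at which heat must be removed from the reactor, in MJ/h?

Q_out = 7940 MJ/h

Extent of reaction ξ = 0.896 × 10.9 = 9.7664 mol/s
Reaction term: ξ·ΔH°_rxn = 9.7664 × -232 = -2265.8 kJ/s
Sensible, feed 21.2→25 °C: 6.2958 kJ/s
Outlet flows (mol/s): A 1.1336, O₂ 0.5668, B 9.7664
Sensible, products 25→54.3 °C: 53.123 kJ/s
Q = ΔH = -2206.4 kJ/s = -2206.4 kW
Heat removed = 7943 MJ/h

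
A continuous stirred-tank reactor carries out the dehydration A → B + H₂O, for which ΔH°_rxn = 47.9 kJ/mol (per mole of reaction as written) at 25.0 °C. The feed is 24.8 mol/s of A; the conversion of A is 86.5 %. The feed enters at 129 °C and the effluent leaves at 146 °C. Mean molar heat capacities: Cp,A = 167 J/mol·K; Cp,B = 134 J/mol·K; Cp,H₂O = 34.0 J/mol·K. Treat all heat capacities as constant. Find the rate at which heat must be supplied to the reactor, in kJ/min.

Extent of reaction ξ = 0.865 × 24.8 = 21.452 mol/s
Reaction term: ξ·ΔH°_rxn = 21.452 × 47.9 = 1027.6 kJ/s
Sensible, feed 129→25 °C: -430.73 kJ/s
Outlet flows (mol/s): A 3.348, B 21.452, H₂O 21.452
Sensible, products 25→146 °C: 503.73 kJ/s
Q = ΔH = 1100.6 kJ/s = 1100.6 kW
Heat supplied = 66033 kJ/min

Q_in = 66000 kJ/min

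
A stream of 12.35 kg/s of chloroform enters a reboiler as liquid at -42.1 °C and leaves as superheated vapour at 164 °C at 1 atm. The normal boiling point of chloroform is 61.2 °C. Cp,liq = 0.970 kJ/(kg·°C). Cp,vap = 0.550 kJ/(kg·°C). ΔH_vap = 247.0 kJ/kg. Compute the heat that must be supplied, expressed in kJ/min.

liquid -42.1→61.2 °C: 100.2 kJ/kg
vaporisation at 61.2 °C: 247 kJ/kg
vapour 61.2→164 °C: 56.54 kJ/kg
Δh = 100.2 + 247 + 56.54 = 403.74 kJ/kg
Q = ṁ·Δh = 12.35 kg/s × 403.74 kJ/kg = 4986.2 kJ/s
|Q| = 4986.2 kW = 299170 kJ/min

Q = 299000 kJ/min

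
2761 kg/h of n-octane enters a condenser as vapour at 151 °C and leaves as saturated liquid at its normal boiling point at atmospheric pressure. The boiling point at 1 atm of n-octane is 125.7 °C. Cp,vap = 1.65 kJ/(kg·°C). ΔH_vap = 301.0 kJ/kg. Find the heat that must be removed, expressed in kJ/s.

Q_c = 263 kJ/s

vapour 151→125.7 °C: -41.745 kJ/kg
condensation at 125.7 °C: -301 kJ/kg
Δh = -41.745 + -301 = -342.75 kJ/kg
Q = ṁ·Δh = 2761 kg/h × -342.75 kJ/kg = -946320 kJ/h
|Q| = 262.87 kW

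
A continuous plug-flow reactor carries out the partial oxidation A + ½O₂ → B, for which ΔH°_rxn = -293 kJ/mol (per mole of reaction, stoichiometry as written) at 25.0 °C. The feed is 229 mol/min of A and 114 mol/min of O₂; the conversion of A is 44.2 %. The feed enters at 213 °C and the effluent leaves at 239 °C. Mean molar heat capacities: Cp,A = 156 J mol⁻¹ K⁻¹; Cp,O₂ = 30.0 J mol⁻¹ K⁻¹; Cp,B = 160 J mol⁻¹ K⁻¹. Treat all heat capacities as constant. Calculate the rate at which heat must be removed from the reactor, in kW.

Extent of reaction ξ = 0.442 × 229 = 101.22 mol/min
Reaction term: ξ·ΔH°_rxn = 101.22 × -293 = -29657 kJ/min
Sensible, feed 213→25 °C: -7359.1 kJ/min
Outlet flows (mol/min): A 127.78, O₂ 63.391, B 101.22
Sensible, products 25→239 °C: 8138.5 kJ/min
Q = ΔH = -28877 kJ/min = -481.29 kW
Heat removed = 481.29 kW

Q_out = 481 kW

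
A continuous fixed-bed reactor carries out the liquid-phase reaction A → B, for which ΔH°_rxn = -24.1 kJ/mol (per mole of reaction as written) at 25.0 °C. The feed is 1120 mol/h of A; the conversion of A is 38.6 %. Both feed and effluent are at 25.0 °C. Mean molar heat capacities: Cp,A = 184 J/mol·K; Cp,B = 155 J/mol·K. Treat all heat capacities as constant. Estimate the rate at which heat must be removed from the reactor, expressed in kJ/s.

Q_out = 2.89 kJ/s

Extent of reaction ξ = 0.386 × 1120 = 432.32 mol/h
Reaction term: ξ·ΔH°_rxn = 432.32 × -24.1 = -10419 kJ/h
Q = ΔH = -10419 kJ/h = -2.8941 kW
Heat removed = 2.8941 kJ/s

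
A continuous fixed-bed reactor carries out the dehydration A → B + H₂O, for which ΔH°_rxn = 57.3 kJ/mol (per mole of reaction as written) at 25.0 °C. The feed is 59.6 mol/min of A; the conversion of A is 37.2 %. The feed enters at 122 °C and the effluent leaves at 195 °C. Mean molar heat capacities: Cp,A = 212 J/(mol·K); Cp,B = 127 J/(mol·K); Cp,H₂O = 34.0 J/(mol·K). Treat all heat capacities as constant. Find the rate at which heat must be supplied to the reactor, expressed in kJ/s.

Extent of reaction ξ = 0.372 × 59.6 = 22.171 mol/min
Reaction term: ξ·ΔH°_rxn = 22.171 × 57.3 = 1270.4 kJ/min
Sensible, feed 122→25 °C: -1225.6 kJ/min
Outlet flows (mol/min): A 37.429, B 22.171, H₂O 22.171
Sensible, products 25→195 °C: 1955.8 kJ/min
Q = ΔH = 2000.6 kJ/min = 33.343 kW
Heat supplied = 33.343 kJ/s

Q_in = 33.3 kJ/s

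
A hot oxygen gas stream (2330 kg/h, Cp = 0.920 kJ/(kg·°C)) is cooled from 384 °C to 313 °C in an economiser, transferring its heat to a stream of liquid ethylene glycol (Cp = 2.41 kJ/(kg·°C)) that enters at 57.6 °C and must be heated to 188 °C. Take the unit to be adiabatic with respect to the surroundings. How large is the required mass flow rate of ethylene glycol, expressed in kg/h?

ṁ_c = 484 kg/h

Heat released by hot stream: Q = 2330 × 0.920 × (384 − 313) = 152200 kJ/h
Energy balance on cold side (adiabatic exchanger): Q = ṁ_c·Cp_c·(T_c,out − T_c,in)
ṁ_c = 152200 / [2.41 × (188 − 57.6)] = 484.29 kg/h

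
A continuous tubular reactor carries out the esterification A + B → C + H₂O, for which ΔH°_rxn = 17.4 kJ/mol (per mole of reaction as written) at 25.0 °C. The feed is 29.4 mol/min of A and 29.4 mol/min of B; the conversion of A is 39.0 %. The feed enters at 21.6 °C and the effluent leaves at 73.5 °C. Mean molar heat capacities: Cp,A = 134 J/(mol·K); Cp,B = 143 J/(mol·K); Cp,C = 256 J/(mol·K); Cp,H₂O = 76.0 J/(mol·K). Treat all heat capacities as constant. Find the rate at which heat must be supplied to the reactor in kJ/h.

Extent of reaction ξ = 0.390 × 29.4 = 11.466 mol/min
Reaction term: ξ·ΔH°_rxn = 11.466 × 17.4 = 199.51 kJ/min
Sensible, feed 21.6→25 °C: 27.689 kJ/min
Outlet flows (mol/min): A 17.934, B 17.934, C 11.466, H₂O 11.466
Sensible, products 25→73.5 °C: 425.56 kJ/min
Q = ΔH = 652.76 kJ/min = 10.879 kW
Heat supplied = 39165 kJ/h

Q_in = 39200 kJ/h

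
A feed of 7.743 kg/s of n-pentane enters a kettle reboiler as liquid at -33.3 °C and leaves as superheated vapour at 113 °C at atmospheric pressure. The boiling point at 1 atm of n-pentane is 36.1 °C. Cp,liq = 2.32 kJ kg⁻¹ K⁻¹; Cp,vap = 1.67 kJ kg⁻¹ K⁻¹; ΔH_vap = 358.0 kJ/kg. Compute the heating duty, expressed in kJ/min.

Q = 301000 kJ/min

liquid -33.3→36.1 °C: 161.01 kJ/kg
vaporisation at 36.1 °C: 358 kJ/kg
vapour 36.1→113 °C: 128.42 kJ/kg
Δh = 161.01 + 358 + 128.42 = 647.43 kJ/kg
Q = ṁ·Δh = 7.743 kg/s × 647.43 kJ/kg = 5013.1 kJ/s
|Q| = 5013.1 kW = 300780 kJ/min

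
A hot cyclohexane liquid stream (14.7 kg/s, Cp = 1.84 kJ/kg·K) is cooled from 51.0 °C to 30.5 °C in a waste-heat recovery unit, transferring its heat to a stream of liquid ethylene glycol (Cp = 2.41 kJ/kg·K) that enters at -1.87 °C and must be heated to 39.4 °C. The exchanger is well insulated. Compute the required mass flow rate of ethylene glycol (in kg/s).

Heat released by hot stream: Q = 14.7 × 1.84 × (51.0 − 30.5) = 554.48 kJ/s
Energy balance on cold side (adiabatic exchanger): Q = ṁ_c·Cp_c·(T_c,out − T_c,in)
ṁ_c = 554.48 / [2.41 × (39.4 − -1.87)] = 5.5749 kg/s

ṁ_c = 5.57 kg/s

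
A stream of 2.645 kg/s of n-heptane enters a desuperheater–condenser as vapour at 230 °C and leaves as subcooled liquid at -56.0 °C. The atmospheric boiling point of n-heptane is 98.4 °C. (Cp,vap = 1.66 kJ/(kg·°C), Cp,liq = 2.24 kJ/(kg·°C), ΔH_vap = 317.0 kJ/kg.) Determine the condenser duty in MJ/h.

vapour 230→98.4 °C: -218.46 kJ/kg
condensation at 98.4 °C: -317 kJ/kg
liquid 98.4→-56.0 °C: -345.86 kJ/kg
Δh = -218.46 + -317 + -345.86 = -881.31 kJ/kg
Q = ṁ·Δh = 2.645 kg/s × -881.31 kJ/kg = -2331.1 kJ/s
|Q| = 2331.1 kW = 8391.9 MJ/h

Q_c = 8390 MJ/h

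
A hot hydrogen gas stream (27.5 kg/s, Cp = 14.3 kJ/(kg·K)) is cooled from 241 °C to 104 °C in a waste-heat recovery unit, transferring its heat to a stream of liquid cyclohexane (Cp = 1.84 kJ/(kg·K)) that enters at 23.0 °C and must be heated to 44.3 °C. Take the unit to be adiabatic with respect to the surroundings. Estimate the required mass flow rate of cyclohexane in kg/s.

Heat released by hot stream: Q = 27.5 × 14.3 × (241 − 104) = 53875 kJ/s
Energy balance on cold side (adiabatic exchanger): Q = ṁ_c·Cp_c·(T_c,out − T_c,in)
ṁ_c = 53875 / [1.84 × (44.3 − 23.0)] = 1374.6 kg/s

ṁ_c = 1370 kg/s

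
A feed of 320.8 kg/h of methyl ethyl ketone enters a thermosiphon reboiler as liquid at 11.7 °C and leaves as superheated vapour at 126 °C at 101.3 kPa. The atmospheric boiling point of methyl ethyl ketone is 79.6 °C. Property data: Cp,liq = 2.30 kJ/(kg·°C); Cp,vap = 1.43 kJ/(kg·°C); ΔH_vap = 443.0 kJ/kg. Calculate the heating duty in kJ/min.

liquid 11.7→79.6 °C: 156.17 kJ/kg
vaporisation at 79.6 °C: 443 kJ/kg
vapour 79.6→126 °C: 66.352 kJ/kg
Δh = 156.17 + 443 + 66.352 = 665.52 kJ/kg
Q = ṁ·Δh = 320.8 kg/h × 665.52 kJ/kg = 213500 kJ/h
|Q| = 59.305 kW = 3558.3 kJ/min

Q = 3560 kJ/min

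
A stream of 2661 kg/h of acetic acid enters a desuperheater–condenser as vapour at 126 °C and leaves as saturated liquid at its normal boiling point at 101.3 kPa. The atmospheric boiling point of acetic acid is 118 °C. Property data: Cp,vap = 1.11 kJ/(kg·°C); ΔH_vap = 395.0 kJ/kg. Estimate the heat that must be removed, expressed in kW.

Q_c = 299 kW

vapour 126→118 °C: -8.88 kJ/kg
condensation at 118 °C: -395 kJ/kg
Δh = -8.88 + -395 = -403.88 kJ/kg
Q = ṁ·Δh = 2661 kg/h × -403.88 kJ/kg = -1.0747e+06 kJ/h
|Q| = 298.53 kW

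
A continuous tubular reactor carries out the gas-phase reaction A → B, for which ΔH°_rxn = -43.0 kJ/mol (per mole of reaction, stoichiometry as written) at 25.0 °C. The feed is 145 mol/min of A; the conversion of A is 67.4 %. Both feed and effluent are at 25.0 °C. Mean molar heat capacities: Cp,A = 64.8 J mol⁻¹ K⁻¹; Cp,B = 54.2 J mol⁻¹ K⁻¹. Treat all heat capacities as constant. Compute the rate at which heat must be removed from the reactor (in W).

Extent of reaction ξ = 0.674 × 145 = 97.73 mol/min
Reaction term: ξ·ΔH°_rxn = 97.73 × -43.0 = -4202.4 kJ/min
Q = ΔH = -4202.4 kJ/min = -70.04 kW
Heat removed = 70040 W

Q_out = 70000 W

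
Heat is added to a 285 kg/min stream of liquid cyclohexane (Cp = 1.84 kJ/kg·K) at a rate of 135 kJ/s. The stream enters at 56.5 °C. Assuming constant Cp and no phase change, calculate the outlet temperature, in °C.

T_out = 71.9 °C

Q = 135 kJ/s = 8100 kJ/min
ΔT = Q/(ṁ·Cp) = 8100/(285×1.84) = 15.446 K
T_out = 56.5 + 15.446 = 71.946 °C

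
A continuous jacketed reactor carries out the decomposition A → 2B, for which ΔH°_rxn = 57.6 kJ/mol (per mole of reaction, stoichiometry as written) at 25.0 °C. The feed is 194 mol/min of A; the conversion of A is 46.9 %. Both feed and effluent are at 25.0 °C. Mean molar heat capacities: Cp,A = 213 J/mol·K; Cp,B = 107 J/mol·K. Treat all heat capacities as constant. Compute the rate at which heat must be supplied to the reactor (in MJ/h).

Q_in = 314 MJ/h

Extent of reaction ξ = 0.469 × 194 = 90.986 mol/min
Reaction term: ξ·ΔH°_rxn = 90.986 × 57.6 = 5240.8 kJ/min
Q = ΔH = 5240.8 kJ/min = 87.347 kW
Heat supplied = 314.45 MJ/h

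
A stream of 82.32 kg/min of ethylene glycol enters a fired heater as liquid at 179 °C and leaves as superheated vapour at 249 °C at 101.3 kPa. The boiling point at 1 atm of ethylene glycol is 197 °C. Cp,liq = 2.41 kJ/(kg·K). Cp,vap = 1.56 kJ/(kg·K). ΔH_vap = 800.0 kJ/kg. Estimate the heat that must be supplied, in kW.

Q = 1270 kW

liquid 179→197 °C: 43.38 kJ/kg
vaporisation at 197 °C: 800 kJ/kg
vapour 197→249 °C: 81.12 kJ/kg
Δh = 43.38 + 800 + 81.12 = 924.5 kJ/kg
Q = ṁ·Δh = 82.32 kg/min × 924.5 kJ/kg = 76105 kJ/min
|Q| = 1268.4 kW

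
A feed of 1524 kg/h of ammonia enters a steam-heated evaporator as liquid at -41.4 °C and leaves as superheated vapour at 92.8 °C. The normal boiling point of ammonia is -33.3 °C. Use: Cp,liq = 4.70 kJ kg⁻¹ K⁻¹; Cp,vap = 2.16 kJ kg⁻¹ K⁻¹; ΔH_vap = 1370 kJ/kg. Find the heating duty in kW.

liquid -41.4→-33.3 °C: 38.07 kJ/kg
vaporisation at -33.3 °C: 1370 kJ/kg
vapour -33.3→92.8 °C: 272.38 kJ/kg
Δh = 38.07 + 1370 + 272.38 = 1680.4 kJ/kg
Q = ṁ·Δh = 1524 kg/h × 1680.4 kJ/kg = 2.561e+06 kJ/h
|Q| = 711.39 kW

Q = 711 kW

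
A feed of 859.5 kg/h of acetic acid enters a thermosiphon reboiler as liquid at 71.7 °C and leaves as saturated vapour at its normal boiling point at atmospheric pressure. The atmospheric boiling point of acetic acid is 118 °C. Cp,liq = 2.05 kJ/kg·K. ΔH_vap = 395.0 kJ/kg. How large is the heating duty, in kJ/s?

Q = 117 kJ/s

liquid 71.7→118 °C: 94.915 kJ/kg
vaporisation at 118 °C: 395 kJ/kg
Δh = 94.915 + 395 = 489.91 kJ/kg
Q = ṁ·Δh = 859.5 kg/h × 489.91 kJ/kg = 421080 kJ/h
|Q| = 116.97 kW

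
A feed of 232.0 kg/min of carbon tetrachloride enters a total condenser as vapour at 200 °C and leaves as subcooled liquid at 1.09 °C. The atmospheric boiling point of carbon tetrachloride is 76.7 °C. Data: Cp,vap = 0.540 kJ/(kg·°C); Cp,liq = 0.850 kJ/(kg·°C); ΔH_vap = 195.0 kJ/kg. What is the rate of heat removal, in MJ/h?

Q_c = 4540 MJ/h

vapour 200→76.7 °C: -66.582 kJ/kg
condensation at 76.7 °C: -195 kJ/kg
liquid 76.7→1.09 °C: -64.269 kJ/kg
Δh = -66.582 + -195 + -64.269 = -325.85 kJ/kg
Q = ṁ·Δh = 232.0 kg/min × -325.85 kJ/kg = -75597 kJ/min
|Q| = 1260 kW = 4535.8 MJ/h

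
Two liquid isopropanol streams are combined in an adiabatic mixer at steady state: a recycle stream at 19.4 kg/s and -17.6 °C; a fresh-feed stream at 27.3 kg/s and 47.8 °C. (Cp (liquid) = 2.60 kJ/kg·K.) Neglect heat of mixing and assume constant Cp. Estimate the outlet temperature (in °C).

No heat crosses the boundary, so H_out = H_in.
T_out = Σ ṁᵢCp,ᵢTᵢ / Σ ṁᵢCp,ᵢ
      = 2505.1 / 121.42 = 20.632 °C

T_out = 20.6 °C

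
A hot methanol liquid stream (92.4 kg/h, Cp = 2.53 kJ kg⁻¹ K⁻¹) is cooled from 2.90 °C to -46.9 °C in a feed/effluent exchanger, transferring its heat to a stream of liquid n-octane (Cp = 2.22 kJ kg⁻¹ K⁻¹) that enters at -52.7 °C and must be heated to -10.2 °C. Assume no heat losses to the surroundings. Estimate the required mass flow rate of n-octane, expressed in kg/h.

Heat released by hot stream: Q = 92.4 × 2.53 × (2.90 − -46.9) = 11642 kJ/h
Energy balance on cold side (adiabatic exchanger): Q = ṁ_c·Cp_c·(T_c,out − T_c,in)
ṁ_c = 11642 / [2.22 × (-10.2 − -52.7)] = 123.39 kg/h

ṁ_c = 123 kg/h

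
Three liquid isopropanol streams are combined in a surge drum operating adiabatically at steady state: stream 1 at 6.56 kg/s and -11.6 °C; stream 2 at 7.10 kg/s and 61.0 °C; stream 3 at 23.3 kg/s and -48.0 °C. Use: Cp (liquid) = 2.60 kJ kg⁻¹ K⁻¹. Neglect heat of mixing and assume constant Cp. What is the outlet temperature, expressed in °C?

T_out = -20.6 °C

No heat crosses the boundary, so H_out = H_in.
T_out = Σ ṁᵢCp,ᵢTᵢ / Σ ṁᵢCp,ᵢ
      = -1979.6 / 96.096 = -20.601 °C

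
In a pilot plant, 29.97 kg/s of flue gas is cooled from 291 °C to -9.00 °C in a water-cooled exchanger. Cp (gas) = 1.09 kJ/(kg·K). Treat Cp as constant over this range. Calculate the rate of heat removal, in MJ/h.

Q = ṁ·Cp·ΔT = 29.97 × 1.09 × (-9.00 − 291) = -9800.2 kJ/s
Cooling duty = 35281 MJ/h

Q_c = 35300 MJ/h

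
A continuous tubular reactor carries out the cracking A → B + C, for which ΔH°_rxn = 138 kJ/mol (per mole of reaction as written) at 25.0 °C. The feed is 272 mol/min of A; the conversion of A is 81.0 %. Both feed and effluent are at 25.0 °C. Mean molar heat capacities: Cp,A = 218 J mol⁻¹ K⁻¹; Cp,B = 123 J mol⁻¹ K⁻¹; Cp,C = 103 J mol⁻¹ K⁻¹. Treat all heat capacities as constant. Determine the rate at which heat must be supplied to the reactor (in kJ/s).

Q_in = 507 kJ/s

Extent of reaction ξ = 0.810 × 272 = 220.32 mol/min
Reaction term: ξ·ΔH°_rxn = 220.32 × 138 = 30404 kJ/min
Q = ΔH = 30404 kJ/min = 506.74 kW
Heat supplied = 506.74 kJ/s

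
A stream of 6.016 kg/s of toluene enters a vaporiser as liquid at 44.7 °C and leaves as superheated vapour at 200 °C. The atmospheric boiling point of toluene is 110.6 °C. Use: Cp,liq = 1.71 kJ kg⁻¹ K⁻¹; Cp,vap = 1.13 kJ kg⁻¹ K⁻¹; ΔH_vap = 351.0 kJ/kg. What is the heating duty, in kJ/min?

Q = 204000 kJ/min

liquid 44.7→110.6 °C: 112.69 kJ/kg
vaporisation at 110.6 °C: 351 kJ/kg
vapour 110.6→200 °C: 101.02 kJ/kg
Δh = 112.69 + 351 + 101.02 = 564.71 kJ/kg
Q = ṁ·Δh = 6.016 kg/s × 564.71 kJ/kg = 3397.3 kJ/s
|Q| = 3397.3 kW = 203840 kJ/min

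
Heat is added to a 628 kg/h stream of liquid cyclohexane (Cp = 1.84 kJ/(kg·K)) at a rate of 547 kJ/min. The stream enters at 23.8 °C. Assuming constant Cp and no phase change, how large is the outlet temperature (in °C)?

Q = 547 kJ/min = 32820 kJ/h
ΔT = Q/(ṁ·Cp) = 32820/(628×1.84) = 28.403 K
T_out = 23.8 + 28.403 = 52.203 °C

T_out = 52.2 °C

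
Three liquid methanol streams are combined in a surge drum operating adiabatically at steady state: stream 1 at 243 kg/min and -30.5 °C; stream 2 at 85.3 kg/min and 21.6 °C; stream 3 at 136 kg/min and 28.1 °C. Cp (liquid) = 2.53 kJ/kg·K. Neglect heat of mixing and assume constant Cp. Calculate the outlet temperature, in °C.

Energy balance with Q = 0: Σ ṁᵢCp,ᵢ(T_out − Tᵢ) = 0
Σ ṁᵢCp,ᵢTᵢ = 243×2.53×-30.5 + 85.3×2.53×21.6 + 136×2.53×28.1 = -4421
Σ ṁᵢCp,ᵢ = 243×2.53 + 85.3×2.53 + 136×2.53 = 1174.7
T_out = -4421 / 1174.7 = -3.7636 °C

T_out = -3.76 °C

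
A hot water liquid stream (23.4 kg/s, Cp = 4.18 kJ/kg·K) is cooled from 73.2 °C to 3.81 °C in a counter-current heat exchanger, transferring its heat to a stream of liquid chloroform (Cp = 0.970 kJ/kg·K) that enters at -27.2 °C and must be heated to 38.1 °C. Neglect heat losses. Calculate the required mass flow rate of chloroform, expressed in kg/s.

Heat released by hot stream: Q = 23.4 × 4.18 × (73.2 − 3.81) = 6787.2 kJ/s
Energy balance on cold side (adiabatic exchanger): Q = ṁ_c·Cp_c·(T_c,out − T_c,in)
ṁ_c = 6787.2 / [0.970 × (38.1 − -27.2)] = 107.15 kg/s

ṁ_c = 107 kg/s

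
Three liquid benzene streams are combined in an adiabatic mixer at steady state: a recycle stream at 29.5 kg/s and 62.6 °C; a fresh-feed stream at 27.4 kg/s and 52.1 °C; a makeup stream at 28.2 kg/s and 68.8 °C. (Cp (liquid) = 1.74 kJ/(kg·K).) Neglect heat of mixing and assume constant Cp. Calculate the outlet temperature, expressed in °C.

Adiabatic, steady state ⇒ Σ ṁᵢCp,ᵢ(T_out − Tᵢ) = 0
T_out = Σ ṁᵢCp,ᵢTᵢ / Σ ṁᵢCp,ᵢ
      = 9073.1 / 148.07 = 61.274 °C

T_out = 61.3 °C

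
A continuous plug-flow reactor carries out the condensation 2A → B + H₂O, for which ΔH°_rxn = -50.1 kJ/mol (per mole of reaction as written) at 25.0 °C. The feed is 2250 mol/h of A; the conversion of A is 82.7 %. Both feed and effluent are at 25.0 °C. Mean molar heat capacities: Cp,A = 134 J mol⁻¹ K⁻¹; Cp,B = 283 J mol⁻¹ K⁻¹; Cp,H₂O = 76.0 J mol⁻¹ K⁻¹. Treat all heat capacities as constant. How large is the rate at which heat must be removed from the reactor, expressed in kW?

Q_out = 12.9 kW

Extent of reaction ξ = 0.827 × 2250 / 2 = 930.38 mol/h
Reaction term: ξ·ΔH°_rxn = 930.38 × -50.1 = -46612 kJ/h
Q = ΔH = -46612 kJ/h = -12.948 kW
Heat removed = 12.948 kW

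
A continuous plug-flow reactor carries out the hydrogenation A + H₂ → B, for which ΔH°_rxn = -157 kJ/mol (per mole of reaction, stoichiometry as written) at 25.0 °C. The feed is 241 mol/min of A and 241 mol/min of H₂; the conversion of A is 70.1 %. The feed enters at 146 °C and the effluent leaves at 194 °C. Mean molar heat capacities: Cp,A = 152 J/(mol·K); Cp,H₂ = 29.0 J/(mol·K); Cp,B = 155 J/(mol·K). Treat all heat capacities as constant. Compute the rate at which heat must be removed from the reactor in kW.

Q_out = 420 kW

Extent of reaction ξ = 0.701 × 241 = 168.94 mol/min
Reaction term: ξ·ΔH°_rxn = 168.94 × -157 = -26524 kJ/min
Sensible, feed 146→25 °C: -5278.1 kJ/min
Outlet flows (mol/min): A 72.059, H₂ 72.059, B 168.94
Sensible, products 25→194 °C: 6629.6 kJ/min
Q = ΔH = -25172 kJ/min = -419.54 kW
Heat removed = 419.54 kW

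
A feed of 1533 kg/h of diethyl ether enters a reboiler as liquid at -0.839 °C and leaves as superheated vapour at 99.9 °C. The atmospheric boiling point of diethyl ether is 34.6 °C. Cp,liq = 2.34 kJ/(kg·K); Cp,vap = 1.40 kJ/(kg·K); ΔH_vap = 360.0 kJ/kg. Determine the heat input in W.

liquid -0.839→34.6 °C: 82.927 kJ/kg
vaporisation at 34.6 °C: 360 kJ/kg
vapour 34.6→99.9 °C: 91.42 kJ/kg
Δh = 82.927 + 360 + 91.42 = 534.35 kJ/kg
Q = ṁ·Δh = 1533 kg/h × 534.35 kJ/kg = 819150 kJ/h
|Q| = 227.54 kW = 227540 W

Q = 228000 W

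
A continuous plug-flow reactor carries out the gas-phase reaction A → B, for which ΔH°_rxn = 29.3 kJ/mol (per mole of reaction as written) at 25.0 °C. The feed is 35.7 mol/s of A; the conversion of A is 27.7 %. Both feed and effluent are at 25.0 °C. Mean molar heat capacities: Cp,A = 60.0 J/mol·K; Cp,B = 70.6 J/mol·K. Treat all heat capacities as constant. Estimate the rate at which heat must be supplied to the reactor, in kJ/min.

Q_in = 17400 kJ/min

Extent of reaction ξ = 0.277 × 35.7 = 9.8889 mol/s
Reaction term: ξ·ΔH°_rxn = 9.8889 × 29.3 = 289.74 kJ/s
Q = ΔH = 289.74 kJ/s = 289.74 kW
Heat supplied = 17385 kJ/min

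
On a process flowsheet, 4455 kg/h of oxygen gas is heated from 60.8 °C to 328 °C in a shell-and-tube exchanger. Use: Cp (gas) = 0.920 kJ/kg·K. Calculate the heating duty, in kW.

Q = ṁ·Cp·ΔT = 4455 × 0.920 × (328 − 60.8) = 1.0951e+06 kJ/h
Converting: 1.0951e+06 / 3600 s = 304.21 kW

Q = 304 kW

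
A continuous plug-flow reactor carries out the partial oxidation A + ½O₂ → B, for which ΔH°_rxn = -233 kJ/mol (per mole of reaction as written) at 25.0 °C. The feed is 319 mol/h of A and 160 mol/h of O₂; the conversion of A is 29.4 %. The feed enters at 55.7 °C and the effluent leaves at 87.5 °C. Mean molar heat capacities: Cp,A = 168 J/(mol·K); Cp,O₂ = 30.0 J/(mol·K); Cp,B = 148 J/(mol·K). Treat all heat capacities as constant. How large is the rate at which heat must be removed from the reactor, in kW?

Q_out = 5.61 kW

Extent of reaction ξ = 0.294 × 319 = 93.786 mol/h
Reaction term: ξ·ΔH°_rxn = 93.786 × -233 = -21852 kJ/h
Sensible, feed 55.7→25 °C: -1792.6 kJ/h
Outlet flows (mol/h): A 225.21, O₂ 113.11, B 93.786
Sensible, products 25→87.5 °C: 3444.3 kJ/h
Q = ΔH = -20200 kJ/h = -5.6112 kW
Heat removed = 5.6112 kW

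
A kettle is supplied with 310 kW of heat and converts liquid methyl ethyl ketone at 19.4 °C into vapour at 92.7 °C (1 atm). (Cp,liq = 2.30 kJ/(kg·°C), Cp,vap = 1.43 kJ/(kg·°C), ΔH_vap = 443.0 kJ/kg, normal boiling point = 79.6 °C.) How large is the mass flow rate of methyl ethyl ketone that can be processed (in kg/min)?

ṁ = 31.0 kg/min

Δh = 2.30×(79.6−19.4) + 443.0 + 1.43×(92.7−79.6) = 600.19 kJ/kg
Q = 310 kW = 310 kJ/s = 18600 kJ/min
ṁ = Q/Δh = 18600 / 600.19 = 30.99 kg/min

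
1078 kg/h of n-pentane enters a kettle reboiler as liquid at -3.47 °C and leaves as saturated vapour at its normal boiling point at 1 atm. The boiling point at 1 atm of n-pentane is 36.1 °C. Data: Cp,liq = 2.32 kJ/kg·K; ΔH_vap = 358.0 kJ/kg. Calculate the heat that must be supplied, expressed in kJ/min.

liquid -3.47→36.1 °C: 91.802 kJ/kg
vaporisation at 36.1 °C: 358 kJ/kg
Δh = 91.802 + 358 = 449.8 kJ/kg
Q = ṁ·Δh = 1078 kg/h × 449.8 kJ/kg = 484890 kJ/h
|Q| = 134.69 kW = 8081.4 kJ/min

Q = 8080 kJ/min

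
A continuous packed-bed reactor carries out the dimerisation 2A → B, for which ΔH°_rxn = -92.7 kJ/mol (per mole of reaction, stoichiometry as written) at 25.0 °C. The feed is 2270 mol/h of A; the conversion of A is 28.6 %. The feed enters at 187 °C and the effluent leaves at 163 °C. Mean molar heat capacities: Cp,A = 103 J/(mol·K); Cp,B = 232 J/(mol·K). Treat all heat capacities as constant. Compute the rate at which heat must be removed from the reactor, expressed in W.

Extent of reaction ξ = 0.286 × 2270 / 2 = 324.61 mol/h
Reaction term: ξ·ΔH°_rxn = 324.61 × -92.7 = -30091 kJ/h
Sensible, feed 187→25 °C: -37877 kJ/h
Outlet flows (mol/h): A 1620.8, B 324.61
Sensible, products 25→163 °C: 33430 kJ/h
Q = ΔH = -34538 kJ/h = -9.5939 kW
Heat removed = 9593.9 W

Q_out = 9590 W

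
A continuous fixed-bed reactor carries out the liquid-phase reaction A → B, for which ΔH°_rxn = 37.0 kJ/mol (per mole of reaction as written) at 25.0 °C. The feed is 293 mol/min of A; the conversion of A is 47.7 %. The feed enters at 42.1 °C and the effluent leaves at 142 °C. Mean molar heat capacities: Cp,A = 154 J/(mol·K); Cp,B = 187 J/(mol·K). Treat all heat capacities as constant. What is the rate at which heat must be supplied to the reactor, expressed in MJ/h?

Extent of reaction ξ = 0.477 × 293 = 139.76 mol/min
Reaction term: ξ·ΔH°_rxn = 139.76 × 37.0 = 5171.2 kJ/min
Sensible, feed 42.1→25 °C: -771.59 kJ/min
Outlet flows (mol/min): A 153.24, B 139.76
Sensible, products 25→142 °C: 5818.9 kJ/min
Q = ΔH = 10218 kJ/min = 170.31 kW
Heat supplied = 613.11 MJ/h

Q_in = 613 MJ/h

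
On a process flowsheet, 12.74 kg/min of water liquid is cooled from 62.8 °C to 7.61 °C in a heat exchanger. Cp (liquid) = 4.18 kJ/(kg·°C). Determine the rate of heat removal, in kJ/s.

Q = ṁ·Cp·ΔT = 12.74 × 4.18 × (7.61 − 62.8) = -2939 kJ/min
Converting: 2939 / 60 s = 48.984 kW

Q_c = 49.0 kJ/s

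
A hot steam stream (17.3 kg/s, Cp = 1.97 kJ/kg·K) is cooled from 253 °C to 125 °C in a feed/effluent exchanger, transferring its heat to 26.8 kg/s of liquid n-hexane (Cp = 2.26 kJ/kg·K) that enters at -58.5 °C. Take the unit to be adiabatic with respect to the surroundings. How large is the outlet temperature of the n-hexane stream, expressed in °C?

T_c,out = 13.5 °C

Heat released by hot stream: Q = 17.3 × 1.97 × (253 − 125) = 4362.4 kJ/s
Energy balance on cold side (adiabatic exchanger): Q = ṁ_c·Cp_c·(T_c,out − T_c,in)
T_c,out = -58.5 + 4362.4/(26.8 × 2.26) = 13.524 °C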